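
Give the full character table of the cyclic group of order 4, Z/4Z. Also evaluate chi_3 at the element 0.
Character table of Z/4Z (irreps indexed chi_0,...,chi_3 with chi_k(m) = zeta_4^(k*m), zeta_4 = exp(2*pi*i/4)):
  irrep \ class  {0} (size 1)  {1} (size 1)  {2} (size 1)  {3} (size 1)
  chi_0          1             1             1             1           
  chi_1          1             I             -1            -I          
  chi_2          1             -1            1             -1          
  chi_3          1             -I            -1            I           

Spot check: chi_3(0) = zeta_4^(3*0) = zeta_4^0 = 1.

Derivation: Z/4Z is abelian, so all 4 irreducible complex representations are 1-dimensional. They are given by chi_k(m) = zeta_4^(k*m) for k = 0,...,3. Row orthogonality: sum_m chi_k(m) conj(chi_l(m)) = 4 * [k = l].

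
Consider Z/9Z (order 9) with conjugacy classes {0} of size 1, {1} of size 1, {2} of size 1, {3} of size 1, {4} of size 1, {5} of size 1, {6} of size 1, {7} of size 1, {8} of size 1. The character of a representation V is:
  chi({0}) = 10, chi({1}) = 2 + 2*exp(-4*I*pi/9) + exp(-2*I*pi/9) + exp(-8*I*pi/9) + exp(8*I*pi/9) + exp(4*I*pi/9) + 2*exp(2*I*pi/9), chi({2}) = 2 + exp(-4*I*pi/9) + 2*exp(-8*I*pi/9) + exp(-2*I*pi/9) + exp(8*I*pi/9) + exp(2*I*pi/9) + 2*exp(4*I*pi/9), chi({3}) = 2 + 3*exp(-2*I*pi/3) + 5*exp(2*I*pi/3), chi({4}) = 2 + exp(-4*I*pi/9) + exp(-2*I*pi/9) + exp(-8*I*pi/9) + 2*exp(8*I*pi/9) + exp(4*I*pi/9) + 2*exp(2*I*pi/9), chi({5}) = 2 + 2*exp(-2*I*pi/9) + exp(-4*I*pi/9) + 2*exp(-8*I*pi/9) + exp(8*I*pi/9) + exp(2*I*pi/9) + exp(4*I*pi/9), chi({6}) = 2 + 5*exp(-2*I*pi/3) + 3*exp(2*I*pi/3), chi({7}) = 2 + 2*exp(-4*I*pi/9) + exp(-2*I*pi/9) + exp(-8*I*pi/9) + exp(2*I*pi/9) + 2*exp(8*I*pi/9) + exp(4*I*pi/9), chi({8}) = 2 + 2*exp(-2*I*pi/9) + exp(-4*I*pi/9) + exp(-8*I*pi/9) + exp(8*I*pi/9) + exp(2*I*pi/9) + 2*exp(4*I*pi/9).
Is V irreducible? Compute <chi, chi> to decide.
Not irreducible (reducible): <chi, chi> = 16 > 1.

<chi, chi> = (1/|G|) sum_C |C| * |chi(C)|^2 = (1/9)[1*|10|^2 + 1*|2 + 2*exp(-4*I*pi/9) + exp(-2*I*pi/9) + exp(-8*I*pi/9) + exp(8*I*pi/9) + exp(4*I*pi/9) + 2*exp(2*I*pi/9)|^2 + 1*|2 + exp(-4*I*pi/9) + 2*exp(-8*I*pi/9) + exp(-2*I*pi/9) + exp(8*I*pi/9) + exp(2*I*pi/9) + 2*exp(4*I*pi/9)|^2 + 1*|2 + 3*exp(-2*I*pi/3) + 5*exp(2*I*pi/3)|^2 + 1*|2 + exp(-4*I*pi/9) + exp(-2*I*pi/9) + exp(-8*I*pi/9) + 2*exp(8*I*pi/9) + exp(4*I*pi/9) + 2*exp(2*I*pi/9)|^2 + 1*|2 + 2*exp(-2*I*pi/9) + exp(-4*I*pi/9) + 2*exp(-8*I*pi/9) + exp(8*I*pi/9) + exp(2*I*pi/9) + exp(4*I*pi/9)|^2 + 1*|2 + 5*exp(-2*I*pi/3) + 3*exp(2*I*pi/3)|^2 + 1*|2 + 2*exp(-4*I*pi/9) + exp(-2*I*pi/9) + exp(-8*I*pi/9) + exp(2*I*pi/9) + 2*exp(8*I*pi/9) + exp(4*I*pi/9)|^2 + 1*|2 + 2*exp(-2*I*pi/9) + exp(-4*I*pi/9) + exp(-8*I*pi/9) + exp(8*I*pi/9) + exp(2*I*pi/9) + 2*exp(4*I*pi/9)|^2]
  = (1/9)[(100) + (16 + 11*exp(-4*I*pi/9) + 11*exp(-2*I*pi/3) + 11*exp(-2*I*pi/9) + 9*exp(-8*I*pi/9) + 9*exp(8*I*pi/9) + 11*exp(2*I*pi/9) + 11*exp(2*I*pi/3) + 11*exp(4*I*pi/9)) + (16 + 11*exp(-4*I*pi/9) + 11*exp(-2*I*pi/3) + 9*exp(-2*I*pi/9) + 11*exp(-8*I*pi/9) + 11*exp(8*I*pi/9) + 9*exp(2*I*pi/9) + 11*exp(2*I*pi/3) + 11*exp(4*I*pi/9)) + (7) + (16 + 11*exp(-2*I*pi/3) + 9*exp(-4*I*pi/9) + 11*exp(-2*I*pi/9) + 11*exp(-8*I*pi/9) + 11*exp(8*I*pi/9) + 11*exp(2*I*pi/9) + 9*exp(4*I*pi/9) + 11*exp(2*I*pi/3)) + (16 + 11*exp(-2*I*pi/3) + 9*exp(-4*I*pi/9) + 11*exp(-2*I*pi/9) + 11*exp(-8*I*pi/9) + 11*exp(8*I*pi/9) + 11*exp(2*I*pi/9) + 9*exp(4*I*pi/9) + 11*exp(2*I*pi/3)) + (7) + (16 + 11*exp(-4*I*pi/9) + 11*exp(-2*I*pi/3) + 9*exp(-2*I*pi/9) + 11*exp(-8*I*pi/9) + 11*exp(8*I*pi/9) + 9*exp(2*I*pi/9) + 11*exp(2*I*pi/3) + 11*exp(4*I*pi/9)) + (16 + 11*exp(-4*I*pi/9) + 11*exp(-2*I*pi/3) + 11*exp(-2*I*pi/9) + 9*exp(-8*I*pi/9) + 9*exp(8*I*pi/9) + 11*exp(2*I*pi/9) + 11*exp(2*I*pi/3) + 11*exp(4*I*pi/9))] = 144/9 = 16.
(Exp terms are combined using exp(i*s)*conj(exp(i*t)) = exp(i*(s-t)), and sums of them are collapsed using the identity that for every m > 1 the m distinct m-th roots of unity sum to 0, e.g. 1 + exp(2*I*pi/3) + exp(-2*I*pi/3) = 0.)
A character is irreducible iff <chi, chi> = 1, so this representation is reducible.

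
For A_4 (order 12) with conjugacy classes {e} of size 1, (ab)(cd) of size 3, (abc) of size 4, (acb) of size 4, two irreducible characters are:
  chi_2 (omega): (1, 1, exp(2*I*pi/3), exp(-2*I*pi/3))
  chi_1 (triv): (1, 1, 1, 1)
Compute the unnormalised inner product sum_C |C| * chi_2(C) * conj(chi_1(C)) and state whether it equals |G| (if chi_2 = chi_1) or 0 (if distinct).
Sum = 0; so <chi_2, chi_1> = 0 (distinct irreducibles are orthogonal).

Justification: Compute term by term over conjugacy classes (|C| * chi_2(C) * conj(chi_1(C))):
  1*(1)*conj(1) + 3*(1)*conj(1) + 4*(exp(2*I*pi/3))*conj(1) + 4*(exp(-2*I*pi/3))*conj(1)
  = (1) + (3) + (4*exp(2*I*pi/3)) + (4*exp(-2*I*pi/3))
  = 0.
(Exp terms are combined using exp(i*s)*conj(exp(i*t)) = exp(i*(s-t)), and sums of them are collapsed using the identity that for every m > 1 the m distinct m-th roots of unity sum to 0, e.g. 1 + exp(2*I*pi/3) + exp(-2*I*pi/3) = 0.)
Dividing by |G| = 12 gives 0/12 = 0, matching the row-orthogonality relation <chi_2, chi_1> = [chi_2 = chi_1].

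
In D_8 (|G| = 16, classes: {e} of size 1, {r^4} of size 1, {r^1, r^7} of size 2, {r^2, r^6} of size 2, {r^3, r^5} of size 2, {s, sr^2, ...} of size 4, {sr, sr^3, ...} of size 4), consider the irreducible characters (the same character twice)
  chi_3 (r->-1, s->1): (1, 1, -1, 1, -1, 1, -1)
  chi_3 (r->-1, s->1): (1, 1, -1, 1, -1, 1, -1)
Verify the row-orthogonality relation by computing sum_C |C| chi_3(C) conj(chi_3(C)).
Sum = 16 = |G| = 16; so <chi_3, chi_3> = 1 (norm-1 confirms irreducibility).

Argument: Compute term by term over conjugacy classes (|C| * chi_3(C) * conj(chi_3(C))):
  1*(1)*conj(1) + 1*(1)*conj(1) + 2*(-1)*conj(-1) + 2*(1)*conj(1) + 2*(-1)*conj(-1) + 4*(1)*conj(1) + 4*(-1)*conj(-1)
  = (1) + (1) + (2) + (2) + (2) + (4) + (4)
  = 16.
Dividing by |G| = 16 gives 16/16 = 1, matching the row-orthogonality relation <chi_3, chi_3> = [chi_3 = chi_3].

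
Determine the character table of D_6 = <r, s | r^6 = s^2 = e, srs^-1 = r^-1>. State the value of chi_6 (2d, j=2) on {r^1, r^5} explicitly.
Conjugacy classes: {e} of size 1, {r^3} of size 1, {r^1, r^5} of size 2, {r^2, r^4} of size 2, {s, sr^2, ...} of size 3, {sr, sr^3, ...} of size 3.
Character table:
  irrep \ class              {e} (size 1)  {r^3} (size 1)  {r^1, r^5} (size 2)  {r^2, r^4} (size 2)  {s, sr^2, ...} (size 3)  {sr, sr^3, ...} (size 3)
  chi_1 (triv)               1             1               1                    1                    1                        1                       
  chi_2 (sign: r->1, s->-1)  1             1               1                    1                    -1                       -1                      
  chi_3 (r->-1, s->1)        1             -1              -1                   1                    1                        -1                      
  chi_4 (r->-1, s->-1)       1             -1              -1                   1                    -1                       1                       
  chi_5 (2d, j=1)            2             -2              1                    -1                   0                        0                       
  chi_6 (2d, j=2)            2             2               -1                   -1                   0                        0                       

Spot check: chi_6 (2d, j=2) on {r^1, r^5} = -1.

Argument: D_6 has order 2*6 = 12 with 6 conjugacy classes, hence 6 irreducibles. Sum of squared dims 1 + 1 + 1 + 1 + 4 + 4 = 12 = |G|. Linear characters come from the abelianisation; the 2-dimensional irreps have character r^k -> 2*cos(2*pi*j*k/6), reflections -> 0.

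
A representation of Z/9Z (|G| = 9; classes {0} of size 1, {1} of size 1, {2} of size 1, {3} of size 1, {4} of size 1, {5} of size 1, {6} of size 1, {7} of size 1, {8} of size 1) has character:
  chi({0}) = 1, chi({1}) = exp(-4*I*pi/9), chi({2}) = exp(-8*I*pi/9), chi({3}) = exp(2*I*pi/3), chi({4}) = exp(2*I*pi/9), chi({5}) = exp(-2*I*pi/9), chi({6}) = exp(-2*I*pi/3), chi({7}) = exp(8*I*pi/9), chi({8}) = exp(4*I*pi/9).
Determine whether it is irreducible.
Irreducible: <chi, chi> = 1.

Explanation: <chi, chi> = (1/|G|) sum_C |C| * |chi(C)|^2 = (1/9)[1*|1|^2 + 1*|exp(-4*I*pi/9)|^2 + 1*|exp(-8*I*pi/9)|^2 + 1*|exp(2*I*pi/3)|^2 + 1*|exp(2*I*pi/9)|^2 + 1*|exp(-2*I*pi/9)|^2 + 1*|exp(-2*I*pi/3)|^2 + 1*|exp(8*I*pi/9)|^2 + 1*|exp(4*I*pi/9)|^2]
  = (1/9)[(1) + (1) + (1) + (1) + (1) + (1) + (1) + (1) + (1)] = 9/9 = 1.
(Exp terms are combined using exp(i*s)*conj(exp(i*t)) = exp(i*(s-t)), and sums of them are collapsed using the identity that for every m > 1 the m distinct m-th roots of unity sum to 0, e.g. 1 + exp(2*I*pi/3) + exp(-2*I*pi/3) = 0.)
A character is irreducible iff <chi, chi> = 1, so this representation is irreducible.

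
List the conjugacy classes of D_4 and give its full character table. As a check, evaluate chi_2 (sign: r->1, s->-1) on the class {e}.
Conjugacy classes: {e} of size 1, {r^2} of size 1, {r^1, r^3} of size 2, {s, sr^2, ...} of size 2, {sr, sr^3, ...} of size 2.
Character table:
  irrep \ class              {e} (size 1)  {r^2} (size 1)  {r^1, r^3} (size 2)  {s, sr^2, ...} (size 2)  {sr, sr^3, ...} (size 2)
  chi_1 (triv)               1             1               1                    1                        1                       
  chi_2 (sign: r->1, s->-1)  1             1               1                    -1                       -1                      
  chi_3 (r->-1, s->1)        1             1               -1                   1                        -1                      
  chi_4 (r->-1, s->-1)       1             1               -1                   -1                       1                       
  chi_5 (2d, j=1)            2             -2              0                    0                        0                       

Spot check: chi_2 (sign: r->1, s->-1) on {e} = 1.

Reasoning: D_4 has order 2*4 = 8 with 5 conjugacy classes, hence 5 irreducibles. Sum of squared dims 1 + 1 + 1 + 1 + 4 = 8 = |G|. Linear characters come from the abelianisation; the 2-dimensional irreps have character r^k -> 2*cos(2*pi*j*k/4), reflections -> 0.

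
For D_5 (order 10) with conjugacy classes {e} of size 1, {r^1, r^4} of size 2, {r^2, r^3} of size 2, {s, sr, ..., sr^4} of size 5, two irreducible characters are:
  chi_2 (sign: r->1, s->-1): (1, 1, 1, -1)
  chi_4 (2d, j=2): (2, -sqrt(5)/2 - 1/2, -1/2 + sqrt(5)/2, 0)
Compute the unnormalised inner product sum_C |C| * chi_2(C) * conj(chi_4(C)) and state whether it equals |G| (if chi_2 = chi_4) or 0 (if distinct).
Sum = 0; so <chi_2, chi_4> = 0 (distinct irreducibles are orthogonal).

Explanation: Compute term by term over conjugacy classes (|C| * chi_2(C) * conj(chi_4(C))):
  1*(1)*conj(2) + 2*(1)*conj(-sqrt(5)/2 - 1/2) + 2*(1)*conj(-1/2 + sqrt(5)/2) + 5*(-1)*conj(0)
  = (2) + (-sqrt(5) - 1) + (-1 + sqrt(5)) + (0)
  = 0.
Dividing by |G| = 10 gives 0/10 = 0, matching the row-orthogonality relation <chi_2, chi_4> = [chi_2 = chi_4].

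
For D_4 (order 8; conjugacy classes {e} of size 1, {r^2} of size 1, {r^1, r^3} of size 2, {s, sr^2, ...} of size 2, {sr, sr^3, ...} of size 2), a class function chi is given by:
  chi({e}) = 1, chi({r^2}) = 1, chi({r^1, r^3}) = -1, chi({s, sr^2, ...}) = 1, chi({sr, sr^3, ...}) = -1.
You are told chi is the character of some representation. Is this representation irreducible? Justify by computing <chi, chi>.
Irreducible: <chi, chi> = 1.

Solution. <chi, chi> = (1/|G|) sum_C |C| * |chi(C)|^2 = (1/8)[1*|1|^2 + 1*|1|^2 + 2*|-1|^2 + 2*|1|^2 + 2*|-1|^2]
  = (1/8)[(1) + (1) + (2) + (2) + (2)] = 8/8 = 1.
A character is irreducible iff <chi, chi> = 1, so this representation is irreducible.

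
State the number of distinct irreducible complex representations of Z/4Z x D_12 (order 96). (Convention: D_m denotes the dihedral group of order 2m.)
36

Explanation: The number of irreducible complex representations of a finite group equals its number of conjugacy classes. For a direct product, #classes(G x H) = #classes(G) * #classes(H). Z/4Z has 4 classes (abelian), D_12 has 9 classes, so 4 * 9 = 36, so Z/4Z x D_12 (order 96) has exactly 36 irreducible complex representations.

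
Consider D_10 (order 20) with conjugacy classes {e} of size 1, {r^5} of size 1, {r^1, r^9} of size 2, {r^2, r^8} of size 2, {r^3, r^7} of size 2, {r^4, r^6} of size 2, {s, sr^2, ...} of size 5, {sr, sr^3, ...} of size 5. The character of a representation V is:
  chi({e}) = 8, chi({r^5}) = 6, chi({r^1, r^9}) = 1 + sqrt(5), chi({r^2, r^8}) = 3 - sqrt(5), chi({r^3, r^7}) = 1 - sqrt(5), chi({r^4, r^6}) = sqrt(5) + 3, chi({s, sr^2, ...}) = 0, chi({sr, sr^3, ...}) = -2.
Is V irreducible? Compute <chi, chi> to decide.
Not irreducible (reducible): <chi, chi> = 10 > 1.

Derivation: <chi, chi> = (1/|G|) sum_C |C| * |chi(C)|^2 = (1/20)[1*|8|^2 + 1*|6|^2 + 2*|1 + sqrt(5)|^2 + 2*|3 - sqrt(5)|^2 + 2*|1 - sqrt(5)|^2 + 2*|sqrt(5) + 3|^2 + 5*|0|^2 + 5*|-2|^2]
  = (1/20)[(64) + (36) + (4*sqrt(5) + 12) + (28 - 12*sqrt(5)) + (12 - 4*sqrt(5)) + (12*sqrt(5) + 28) + (0) + (20)] = 200/20 = 10.
A character is irreducible iff <chi, chi> = 1, so this representation is reducible.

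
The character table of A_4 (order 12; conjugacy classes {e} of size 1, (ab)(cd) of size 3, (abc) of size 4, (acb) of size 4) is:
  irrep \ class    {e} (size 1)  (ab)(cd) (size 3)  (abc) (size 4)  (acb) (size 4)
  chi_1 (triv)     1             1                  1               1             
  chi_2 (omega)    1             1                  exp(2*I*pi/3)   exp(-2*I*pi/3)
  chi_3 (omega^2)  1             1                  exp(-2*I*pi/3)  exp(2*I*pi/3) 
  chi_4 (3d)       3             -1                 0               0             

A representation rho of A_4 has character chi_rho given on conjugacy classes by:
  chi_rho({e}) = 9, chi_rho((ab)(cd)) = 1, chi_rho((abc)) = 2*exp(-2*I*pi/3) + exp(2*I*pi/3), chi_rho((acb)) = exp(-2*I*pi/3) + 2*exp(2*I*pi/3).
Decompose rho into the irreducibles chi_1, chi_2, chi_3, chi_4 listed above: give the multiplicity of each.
Multiplicities: chi_1: 0, chi_2: 1, chi_3: 2, chi_4: 2.

Proof sketch: Use <chi_rho, chi> = (1/|G|) sum_C |C| * chi_rho(C) * conj(chi(C)) with |G| = 12 for each irreducible chi in the table:
  <chi_rho, chi_1> = (1/12)[1*(9)*conj(1) + 3*(1)*conj(1) + 4*(2*exp(-2*I*pi/3) + exp(2*I*pi/3))*conj(1) + 4*(exp(-2*I*pi/3) + 2*exp(2*I*pi/3))*conj(1)]
      = (1/12)[(9) + (3) + (8*exp(-2*I*pi/3) + 4*exp(2*I*pi/3)) + (4*exp(-2*I*pi/3) + 8*exp(2*I*pi/3))] = 0/12 = 0
  <chi_rho, chi_2> = (1/12)[1*(9)*conj(1) + 3*(1)*conj(1) + 4*(2*exp(-2*I*pi/3) + exp(2*I*pi/3))*conj(exp(2*I*pi/3)) + 4*(exp(-2*I*pi/3) + 2*exp(2*I*pi/3))*conj(exp(-2*I*pi/3))]
      = (1/12)[(9) + (3) + (4 + 8*exp(2*I*pi/3)) + (4 + 8*exp(-2*I*pi/3))] = 12/12 = 1
  <chi_rho, chi_3> = (1/12)[1*(9)*conj(1) + 3*(1)*conj(1) + 4*(2*exp(-2*I*pi/3) + exp(2*I*pi/3))*conj(exp(-2*I*pi/3)) + 4*(exp(-2*I*pi/3) + 2*exp(2*I*pi/3))*conj(exp(2*I*pi/3))]
      = (1/12)[(9) + (3) + (8 + 4*exp(-2*I*pi/3)) + (8 + 4*exp(2*I*pi/3))] = 24/12 = 2
  <chi_rho, chi_4> = (1/12)[1*(9)*conj(3) + 3*(1)*conj(-1) + 4*(2*exp(-2*I*pi/3) + exp(2*I*pi/3))*conj(0) + 4*(exp(-2*I*pi/3) + 2*exp(2*I*pi/3))*conj(0)]
      = (1/12)[(27) + (-3) + (0) + (0)] = 24/12 = 2
(Exp terms are combined using exp(i*s)*conj(exp(i*t)) = exp(i*(s-t)), and sums of them are collapsed using the identity that for every m > 1 the m distinct m-th roots of unity sum to 0, e.g. 1 + exp(2*I*pi/3) + exp(-2*I*pi/3) = 0.)
Dimension check: dim(rho) = sum (mult * dim) = 0*1 + 1*1 + 2*1 + 2*3 = 9 = chi_rho(e) = 9.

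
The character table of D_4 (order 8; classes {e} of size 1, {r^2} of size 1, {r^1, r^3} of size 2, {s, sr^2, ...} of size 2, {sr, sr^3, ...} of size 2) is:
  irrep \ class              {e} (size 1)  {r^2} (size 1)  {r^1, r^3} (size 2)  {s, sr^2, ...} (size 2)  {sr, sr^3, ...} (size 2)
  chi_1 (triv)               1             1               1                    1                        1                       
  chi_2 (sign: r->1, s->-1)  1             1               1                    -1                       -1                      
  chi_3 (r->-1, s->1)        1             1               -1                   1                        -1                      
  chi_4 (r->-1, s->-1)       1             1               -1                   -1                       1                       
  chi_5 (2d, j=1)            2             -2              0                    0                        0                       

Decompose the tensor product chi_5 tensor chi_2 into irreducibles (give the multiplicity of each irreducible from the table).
chi_5 tensor chi_2 = chi_5 (all other irreducibles have multiplicity 0).

Argument: The character of a tensor product is the pointwise product (chi_5 * chi_2)(C) = chi_5(C) * chi_2(C):
  {e}: (2)*(1), {r^2}: (-2)*(1), {r^1, r^3}: (0)*(1), {s, sr^2, ...}: (0)*(-1), {sr, sr^3, ...}: (0)*(-1)
so (chi_5 * chi_2) takes values
  {e} -> 2, {r^2} -> -2, {r^1, r^3} -> 0, {s, sr^2, ...} -> 0, {sr, sr^3, ...} -> 0.
Now take the inner product of this character with each irreducible chi from the table, <chi_5*chi_2, chi> = (1/8) sum_C |C| (chi_5*chi_2)(C) conj(chi(C)):
  <chi_5*chi_2, chi_1> = (1/8)[1*(2)*conj(1) + 1*(-2)*conj(1) + 2*(0)*conj(1) + 2*(0)*conj(1) + 2*(0)*conj(1)]
      = (1/8)[(2) + (-2) + (0) + (0) + (0)] = 0/8 = 0
  <chi_5*chi_2, chi_2> = (1/8)[1*(2)*conj(1) + 1*(-2)*conj(1) + 2*(0)*conj(1) + 2*(0)*conj(-1) + 2*(0)*conj(-1)]
      = (1/8)[(2) + (-2) + (0) + (0) + (0)] = 0/8 = 0
  <chi_5*chi_2, chi_3> = (1/8)[1*(2)*conj(1) + 1*(-2)*conj(1) + 2*(0)*conj(-1) + 2*(0)*conj(1) + 2*(0)*conj(-1)]
      = (1/8)[(2) + (-2) + (0) + (0) + (0)] = 0/8 = 0
  <chi_5*chi_2, chi_4> = (1/8)[1*(2)*conj(1) + 1*(-2)*conj(1) + 2*(0)*conj(-1) + 2*(0)*conj(-1) + 2*(0)*conj(1)]
      = (1/8)[(2) + (-2) + (0) + (0) + (0)] = 0/8 = 0
  <chi_5*chi_2, chi_5> = (1/8)[1*(2)*conj(2) + 1*(-2)*conj(-2) + 2*(0)*conj(0) + 2*(0)*conj(0) + 2*(0)*conj(0)]
      = (1/8)[(4) + (4) + (0) + (0) + (0)] = 8/8 = 1
Hence the multiplicities are chi_5: 1. Dimension check: dim(chi_5)*dim(chi_2) = 2*1 = 2 and sum (mult * dim) = 1*2 = 2.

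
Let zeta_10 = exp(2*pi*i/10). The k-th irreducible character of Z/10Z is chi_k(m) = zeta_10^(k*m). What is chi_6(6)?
chi_6(6) = zeta_10^36 = exp(-4*I*pi/5)

Proof sketch: chi_6(6) = zeta_10^(6*6) = zeta_10^36. Since zeta_10^10 = 1, this equals zeta_10^6 = exp(2*pi*i*6/10) = exp(-4*I*pi/5).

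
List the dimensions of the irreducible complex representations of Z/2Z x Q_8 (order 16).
Dimensions: 1, 1, 1, 1, 1, 1, 1, 1, 2, 2

Explanation: There are 10 irreducibles (= number of conjugacy classes). Their dimensions d_i satisfy sum d_i^2 = |G| = 16: 1 + 1 + 1 + 1 + 1 + 1 + 1 + 1 + 4 + 4 = 16. (For the product with Z/2Z: each of the 2 1-dim characters of Z/2Z tensors with each irrep of Q_8, giving 2 copies of each Q_8-dimension.)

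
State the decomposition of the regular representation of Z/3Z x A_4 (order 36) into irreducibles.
Each irreducible V_i of dimension d_i appears with multiplicity d_i, i.e. rho_reg = (direct sum over all irreducibles V_i) d_i V_i. The irreducible dimensions for Z/3Z x A_4 are 1, 1, 1, 1, 1, 1, 1, 1, 1, 3, 3, 3: 9 irreducibles of dimension 1, each with multiplicity 1; 3 irreducibles of dimension 3, each with multiplicity 3. Total dimension 9*1*1 + 3*3*3 = 36 = |G|.

Solution. General theorem: in the regular representation of a finite group G, each irreducible appears with multiplicity equal to its dimension. Check: dim(rho_reg) = sum d_i^2 = 1 + 1 + 1 + 1 + 1 + 1 + 1 + 1 + 1 + 9 + 9 + 9 = 36 = |G|.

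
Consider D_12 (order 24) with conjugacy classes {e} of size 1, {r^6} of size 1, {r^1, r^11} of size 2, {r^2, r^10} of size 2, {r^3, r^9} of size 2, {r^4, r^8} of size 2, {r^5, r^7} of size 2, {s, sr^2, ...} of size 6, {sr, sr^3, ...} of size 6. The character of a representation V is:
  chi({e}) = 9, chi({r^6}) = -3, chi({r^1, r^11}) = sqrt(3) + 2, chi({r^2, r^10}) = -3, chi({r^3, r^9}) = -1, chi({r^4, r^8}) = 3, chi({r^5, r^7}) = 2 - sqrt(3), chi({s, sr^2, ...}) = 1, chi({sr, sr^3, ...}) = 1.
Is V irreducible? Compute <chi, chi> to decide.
Not irreducible (reducible): <chi, chi> = 7 > 1.

Why: <chi, chi> = (1/|G|) sum_C |C| * |chi(C)|^2 = (1/24)[1*|9|^2 + 1*|-3|^2 + 2*|sqrt(3) + 2|^2 + 2*|-3|^2 + 2*|-1|^2 + 2*|3|^2 + 2*|2 - sqrt(3)|^2 + 6*|1|^2 + 6*|1|^2]
  = (1/24)[(81) + (9) + (8*sqrt(3) + 14) + (18) + (2) + (18) + (14 - 8*sqrt(3)) + (6) + (6)] = 168/24 = 7.
A character is irreducible iff <chi, chi> = 1, so this representation is reducible.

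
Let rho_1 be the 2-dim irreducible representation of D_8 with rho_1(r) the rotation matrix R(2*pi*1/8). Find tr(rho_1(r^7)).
chi_{rho_1}(r^7) = 2*cos(2*pi*1*7/8) = sqrt(2)

Justification: rho_1(r^7) is rotation by angle 2*pi*1*7/8, whose trace is 2*cos(2*pi*1*7/8) = sqrt(2).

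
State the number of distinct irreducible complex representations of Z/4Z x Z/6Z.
24

Details: The number of irreducible complex representations of a finite group equals its number of conjugacy classes. Z/4Z x Z/6Z is abelian of order 24, so every element is its own conjugacy class: 24 classes, so Z/4Z x Z/6Z (order 24) has exactly 24 irreducible complex representations.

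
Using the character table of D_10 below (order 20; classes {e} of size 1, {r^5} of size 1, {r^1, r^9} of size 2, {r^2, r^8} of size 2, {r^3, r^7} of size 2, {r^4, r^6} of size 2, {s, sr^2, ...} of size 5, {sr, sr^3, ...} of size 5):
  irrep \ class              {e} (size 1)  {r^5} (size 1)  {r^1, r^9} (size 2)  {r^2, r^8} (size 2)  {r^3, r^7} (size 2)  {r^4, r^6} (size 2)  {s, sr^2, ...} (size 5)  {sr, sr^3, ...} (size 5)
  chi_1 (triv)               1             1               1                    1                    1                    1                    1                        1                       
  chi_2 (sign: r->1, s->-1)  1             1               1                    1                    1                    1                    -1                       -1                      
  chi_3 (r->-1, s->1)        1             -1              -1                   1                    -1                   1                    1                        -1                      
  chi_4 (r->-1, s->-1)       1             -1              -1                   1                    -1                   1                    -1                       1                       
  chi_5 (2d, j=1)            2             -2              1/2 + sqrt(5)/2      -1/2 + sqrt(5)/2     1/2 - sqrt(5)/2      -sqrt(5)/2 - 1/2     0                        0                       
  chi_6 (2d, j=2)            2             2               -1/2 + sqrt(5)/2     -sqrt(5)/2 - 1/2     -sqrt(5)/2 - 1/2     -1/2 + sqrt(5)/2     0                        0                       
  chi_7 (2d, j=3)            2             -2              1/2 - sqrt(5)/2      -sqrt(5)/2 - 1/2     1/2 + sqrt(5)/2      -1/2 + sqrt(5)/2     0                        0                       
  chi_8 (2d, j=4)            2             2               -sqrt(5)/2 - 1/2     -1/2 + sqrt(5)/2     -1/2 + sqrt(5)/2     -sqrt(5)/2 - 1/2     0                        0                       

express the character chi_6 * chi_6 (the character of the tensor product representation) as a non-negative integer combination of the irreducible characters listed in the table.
chi_6 tensor chi_6 = chi_1 + chi_2 + chi_8 (all other irreducibles have multiplicity 0).

Details: The character of a tensor product is the pointwise product (chi_6 * chi_6)(C) = chi_6(C) * chi_6(C):
  {e}: (2)*(2), {r^5}: (2)*(2), {r^1, r^9}: (-1/2 + sqrt(5)/2)*(-1/2 + sqrt(5)/2), {r^2, r^8}: (-sqrt(5)/2 - 1/2)*(-sqrt(5)/2 - 1/2), {r^3, r^7}: (-sqrt(5)/2 - 1/2)*(-sqrt(5)/2 - 1/2), {r^4, r^6}: (-1/2 + sqrt(5)/2)*(-1/2 + sqrt(5)/2), {s, sr^2, ...}: (0)*(0), {sr, sr^3, ...}: (0)*(0)
so (chi_6 * chi_6) takes values
  {e} -> 4, {r^5} -> 4, {r^1, r^9} -> 3/2 - sqrt(5)/2, {r^2, r^8} -> sqrt(5)/2 + 3/2, {r^3, r^7} -> sqrt(5)/2 + 3/2, {r^4, r^6} -> 3/2 - sqrt(5)/2, {s, sr^2, ...} -> 0, {sr, sr^3, ...} -> 0.
Now take the inner product of this character with each irreducible chi from the table, <chi_6*chi_6, chi> = (1/20) sum_C |C| (chi_6*chi_6)(C) conj(chi(C)):
  <chi_6*chi_6, chi_1> = (1/20)[1*(4)*conj(1) + 1*(4)*conj(1) + 2*(3/2 - sqrt(5)/2)*conj(1) + 2*(sqrt(5)/2 + 3/2)*conj(1) + 2*(sqrt(5)/2 + 3/2)*conj(1) + 2*(3/2 - sqrt(5)/2)*conj(1) + 5*(0)*conj(1) + 5*(0)*conj(1)]
      = (1/20)[(4) + (4) + (3 - sqrt(5)) + (sqrt(5) + 3) + (sqrt(5) + 3) + (3 - sqrt(5)) + (0) + (0)] = 20/20 = 1
  <chi_6*chi_6, chi_2> = (1/20)[1*(4)*conj(1) + 1*(4)*conj(1) + 2*(3/2 - sqrt(5)/2)*conj(1) + 2*(sqrt(5)/2 + 3/2)*conj(1) + 2*(sqrt(5)/2 + 3/2)*conj(1) + 2*(3/2 - sqrt(5)/2)*conj(1) + 5*(0)*conj(-1) + 5*(0)*conj(-1)]
      = (1/20)[(4) + (4) + (3 - sqrt(5)) + (sqrt(5) + 3) + (sqrt(5) + 3) + (3 - sqrt(5)) + (0) + (0)] = 20/20 = 1
  <chi_6*chi_6, chi_3> = (1/20)[1*(4)*conj(1) + 1*(4)*conj(-1) + 2*(3/2 - sqrt(5)/2)*conj(-1) + 2*(sqrt(5)/2 + 3/2)*conj(1) + 2*(sqrt(5)/2 + 3/2)*conj(-1) + 2*(3/2 - sqrt(5)/2)*conj(1) + 5*(0)*conj(1) + 5*(0)*conj(-1)]
      = (1/20)[(4) + (-4) + (-3 + sqrt(5)) + (sqrt(5) + 3) + (-3 - sqrt(5)) + (3 - sqrt(5)) + (0) + (0)] = 0/20 = 0
  <chi_6*chi_6, chi_4> = (1/20)[1*(4)*conj(1) + 1*(4)*conj(-1) + 2*(3/2 - sqrt(5)/2)*conj(-1) + 2*(sqrt(5)/2 + 3/2)*conj(1) + 2*(sqrt(5)/2 + 3/2)*conj(-1) + 2*(3/2 - sqrt(5)/2)*conj(1) + 5*(0)*conj(-1) + 5*(0)*conj(1)]
      = (1/20)[(4) + (-4) + (-3 + sqrt(5)) + (sqrt(5) + 3) + (-3 - sqrt(5)) + (3 - sqrt(5)) + (0) + (0)] = 0/20 = 0
  <chi_6*chi_6, chi_5> = (1/20)[1*(4)*conj(2) + 1*(4)*conj(-2) + 2*(3/2 - sqrt(5)/2)*conj(1/2 + sqrt(5)/2) + 2*(sqrt(5)/2 + 3/2)*conj(-1/2 + sqrt(5)/2) + 2*(sqrt(5)/2 + 3/2)*conj(1/2 - sqrt(5)/2) + 2*(3/2 - sqrt(5)/2)*conj(-sqrt(5)/2 - 1/2) + 5*(0)*conj(0) + 5*(0)*conj(0)]
      = (1/20)[(8) + (-8) + (-1 + sqrt(5)) + (1 + sqrt(5)) + (-sqrt(5) - 1) + (1 - sqrt(5)) + (0) + (0)] = 0/20 = 0
  <chi_6*chi_6, chi_6> = (1/20)[1*(4)*conj(2) + 1*(4)*conj(2) + 2*(3/2 - sqrt(5)/2)*conj(-1/2 + sqrt(5)/2) + 2*(sqrt(5)/2 + 3/2)*conj(-sqrt(5)/2 - 1/2) + 2*(sqrt(5)/2 + 3/2)*conj(-sqrt(5)/2 - 1/2) + 2*(3/2 - sqrt(5)/2)*conj(-1/2 + sqrt(5)/2) + 5*(0)*conj(0) + 5*(0)*conj(0)]
      = (1/20)[(8) + (8) + (-4 + 2*sqrt(5)) + (-2*sqrt(5) - 4) + (-2*sqrt(5) - 4) + (-4 + 2*sqrt(5)) + (0) + (0)] = 0/20 = 0
  <chi_6*chi_6, chi_7> = (1/20)[1*(4)*conj(2) + 1*(4)*conj(-2) + 2*(3/2 - sqrt(5)/2)*conj(1/2 - sqrt(5)/2) + 2*(sqrt(5)/2 + 3/2)*conj(-sqrt(5)/2 - 1/2) + 2*(sqrt(5)/2 + 3/2)*conj(1/2 + sqrt(5)/2) + 2*(3/2 - sqrt(5)/2)*conj(-1/2 + sqrt(5)/2) + 5*(0)*conj(0) + 5*(0)*conj(0)]
      = (1/20)[(8) + (-8) + (4 - 2*sqrt(5)) + (-2*sqrt(5) - 4) + (4 + 2*sqrt(5)) + (-4 + 2*sqrt(5)) + (0) + (0)] = 0/20 = 0
  <chi_6*chi_6, chi_8> = (1/20)[1*(4)*conj(2) + 1*(4)*conj(2) + 2*(3/2 - sqrt(5)/2)*conj(-sqrt(5)/2 - 1/2) + 2*(sqrt(5)/2 + 3/2)*conj(-1/2 + sqrt(5)/2) + 2*(sqrt(5)/2 + 3/2)*conj(-1/2 + sqrt(5)/2) + 2*(3/2 - sqrt(5)/2)*conj(-sqrt(5)/2 - 1/2) + 5*(0)*conj(0) + 5*(0)*conj(0)]
      = (1/20)[(8) + (8) + (1 - sqrt(5)) + (1 + sqrt(5)) + (1 + sqrt(5)) + (1 - sqrt(5)) + (0) + (0)] = 20/20 = 1
Hence the multiplicities are chi_1: 1, chi_2: 1, chi_8: 1. Dimension check: dim(chi_6)*dim(chi_6) = 2*2 = 4 and sum (mult * dim) = 1*1 + 1*1 + 1*2 = 4.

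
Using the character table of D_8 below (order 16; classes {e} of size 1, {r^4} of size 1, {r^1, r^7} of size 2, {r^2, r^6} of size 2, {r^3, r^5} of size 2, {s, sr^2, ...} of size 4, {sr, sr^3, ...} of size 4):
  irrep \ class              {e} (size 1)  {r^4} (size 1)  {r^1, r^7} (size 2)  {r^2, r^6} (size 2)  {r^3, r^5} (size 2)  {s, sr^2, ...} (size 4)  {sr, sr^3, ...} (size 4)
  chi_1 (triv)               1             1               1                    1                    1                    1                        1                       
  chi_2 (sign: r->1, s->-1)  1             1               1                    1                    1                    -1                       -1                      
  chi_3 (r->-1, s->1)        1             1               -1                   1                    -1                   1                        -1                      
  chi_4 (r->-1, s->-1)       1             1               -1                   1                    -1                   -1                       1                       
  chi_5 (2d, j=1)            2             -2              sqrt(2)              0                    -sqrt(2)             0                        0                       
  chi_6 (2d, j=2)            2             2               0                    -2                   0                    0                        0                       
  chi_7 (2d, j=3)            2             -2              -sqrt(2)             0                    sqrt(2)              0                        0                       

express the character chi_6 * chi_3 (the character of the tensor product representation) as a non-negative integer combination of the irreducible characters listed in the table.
chi_6 tensor chi_3 = chi_6 (all other irreducibles have multiplicity 0).

Why: The character of a tensor product is the pointwise product (chi_6 * chi_3)(C) = chi_6(C) * chi_3(C):
  {e}: (2)*(1), {r^4}: (2)*(1), {r^1, r^7}: (0)*(-1), {r^2, r^6}: (-2)*(1), {r^3, r^5}: (0)*(-1), {s, sr^2, ...}: (0)*(1), {sr, sr^3, ...}: (0)*(-1)
so (chi_6 * chi_3) takes values
  {e} -> 2, {r^4} -> 2, {r^1, r^7} -> 0, {r^2, r^6} -> -2, {r^3, r^5} -> 0, {s, sr^2, ...} -> 0, {sr, sr^3, ...} -> 0.
Now take the inner product of this character with each irreducible chi from the table, <chi_6*chi_3, chi> = (1/16) sum_C |C| (chi_6*chi_3)(C) conj(chi(C)):
  <chi_6*chi_3, chi_1> = (1/16)[1*(2)*conj(1) + 1*(2)*conj(1) + 2*(0)*conj(1) + 2*(-2)*conj(1) + 2*(0)*conj(1) + 4*(0)*conj(1) + 4*(0)*conj(1)]
      = (1/16)[(2) + (2) + (0) + (-4) + (0) + (0) + (0)] = 0/16 = 0
  <chi_6*chi_3, chi_2> = (1/16)[1*(2)*conj(1) + 1*(2)*conj(1) + 2*(0)*conj(1) + 2*(-2)*conj(1) + 2*(0)*conj(1) + 4*(0)*conj(-1) + 4*(0)*conj(-1)]
      = (1/16)[(2) + (2) + (0) + (-4) + (0) + (0) + (0)] = 0/16 = 0
  <chi_6*chi_3, chi_3> = (1/16)[1*(2)*conj(1) + 1*(2)*conj(1) + 2*(0)*conj(-1) + 2*(-2)*conj(1) + 2*(0)*conj(-1) + 4*(0)*conj(1) + 4*(0)*conj(-1)]
      = (1/16)[(2) + (2) + (0) + (-4) + (0) + (0) + (0)] = 0/16 = 0
  <chi_6*chi_3, chi_4> = (1/16)[1*(2)*conj(1) + 1*(2)*conj(1) + 2*(0)*conj(-1) + 2*(-2)*conj(1) + 2*(0)*conj(-1) + 4*(0)*conj(-1) + 4*(0)*conj(1)]
      = (1/16)[(2) + (2) + (0) + (-4) + (0) + (0) + (0)] = 0/16 = 0
  <chi_6*chi_3, chi_5> = (1/16)[1*(2)*conj(2) + 1*(2)*conj(-2) + 2*(0)*conj(sqrt(2)) + 2*(-2)*conj(0) + 2*(0)*conj(-sqrt(2)) + 4*(0)*conj(0) + 4*(0)*conj(0)]
      = (1/16)[(4) + (-4) + (0) + (0) + (0) + (0) + (0)] = 0/16 = 0
  <chi_6*chi_3, chi_6> = (1/16)[1*(2)*conj(2) + 1*(2)*conj(2) + 2*(0)*conj(0) + 2*(-2)*conj(-2) + 2*(0)*conj(0) + 4*(0)*conj(0) + 4*(0)*conj(0)]
      = (1/16)[(4) + (4) + (0) + (8) + (0) + (0) + (0)] = 16/16 = 1
  <chi_6*chi_3, chi_7> = (1/16)[1*(2)*conj(2) + 1*(2)*conj(-2) + 2*(0)*conj(-sqrt(2)) + 2*(-2)*conj(0) + 2*(0)*conj(sqrt(2)) + 4*(0)*conj(0) + 4*(0)*conj(0)]
      = (1/16)[(4) + (-4) + (0) + (0) + (0) + (0) + (0)] = 0/16 = 0
Hence the multiplicities are chi_6: 1. Dimension check: dim(chi_6)*dim(chi_3) = 2*1 = 2 and sum (mult * dim) = 1*2 = 2.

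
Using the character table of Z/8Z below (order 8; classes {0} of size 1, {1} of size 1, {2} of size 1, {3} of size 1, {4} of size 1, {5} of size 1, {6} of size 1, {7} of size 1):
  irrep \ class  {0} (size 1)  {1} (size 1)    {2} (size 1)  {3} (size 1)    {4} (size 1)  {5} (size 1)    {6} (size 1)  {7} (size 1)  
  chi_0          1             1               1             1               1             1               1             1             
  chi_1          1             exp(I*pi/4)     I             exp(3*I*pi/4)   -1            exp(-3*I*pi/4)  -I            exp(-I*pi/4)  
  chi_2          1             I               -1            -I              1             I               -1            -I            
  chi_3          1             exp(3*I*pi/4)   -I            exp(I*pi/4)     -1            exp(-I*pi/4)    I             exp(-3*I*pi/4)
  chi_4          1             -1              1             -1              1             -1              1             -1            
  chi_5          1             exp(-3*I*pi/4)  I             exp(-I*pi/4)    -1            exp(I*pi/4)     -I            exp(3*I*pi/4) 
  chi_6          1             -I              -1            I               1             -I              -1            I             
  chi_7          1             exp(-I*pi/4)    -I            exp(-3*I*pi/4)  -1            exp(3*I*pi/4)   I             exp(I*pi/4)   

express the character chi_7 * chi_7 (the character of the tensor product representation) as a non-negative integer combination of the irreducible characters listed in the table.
chi_7 tensor chi_7 = chi_6 (all other irreducibles have multiplicity 0).

Why: The character of a tensor product is the pointwise product (chi_7 * chi_7)(C) = chi_7(C) * chi_7(C):
  {0}: (1)*(1), {1}: (exp(-I*pi/4))*(exp(-I*pi/4)), {2}: (-I)*(-I), {3}: (exp(-3*I*pi/4))*(exp(-3*I*pi/4)), {4}: (-1)*(-1), {5}: (exp(3*I*pi/4))*(exp(3*I*pi/4)), {6}: (I)*(I), {7}: (exp(I*pi/4))*(exp(I*pi/4))
so (chi_7 * chi_7) takes values
  {0} -> 1, {1} -> -I, {2} -> -1, {3} -> I, {4} -> 1, {5} -> -I, {6} -> -1, {7} -> I.
Now take the inner product of this character with each irreducible chi from the table, <chi_7*chi_7, chi> = (1/8) sum_C |C| (chi_7*chi_7)(C) conj(chi(C)):
  <chi_7*chi_7, chi_0> = (1/8)[1*(1)*conj(1) + 1*(-I)*conj(1) + 1*(-1)*conj(1) + 1*(I)*conj(1) + 1*(1)*conj(1) + 1*(-I)*conj(1) + 1*(-1)*conj(1) + 1*(I)*conj(1)]
      = (1/8)[(1) + (-I) + (-1) + (I) + (1) + (-I) + (-1) + (I)] = 0/8 = 0
  <chi_7*chi_7, chi_1> = (1/8)[1*(1)*conj(1) + 1*(-I)*conj(exp(I*pi/4)) + 1*(-1)*conj(I) + 1*(I)*conj(exp(3*I*pi/4)) + 1*(1)*conj(-1) + 1*(-I)*conj(exp(-3*I*pi/4)) + 1*(-1)*conj(-I) + 1*(I)*conj(exp(-I*pi/4))]
      = (1/8)[(1) + (-exp(I*pi/4)) + (I) + (exp(-I*pi/4)) + (-1) + (-exp(-3*I*pi/4)) + (-I) + (exp(3*I*pi/4))] = 0/8 = 0
  <chi_7*chi_7, chi_2> = (1/8)[1*(1)*conj(1) + 1*(-I)*conj(I) + 1*(-1)*conj(-1) + 1*(I)*conj(-I) + 1*(1)*conj(1) + 1*(-I)*conj(I) + 1*(-1)*conj(-1) + 1*(I)*conj(-I)]
      = (1/8)[(1) + (-1) + (1) + (-1) + (1) + (-1) + (1) + (-1)] = 0/8 = 0
  <chi_7*chi_7, chi_3> = (1/8)[1*(1)*conj(1) + 1*(-I)*conj(exp(3*I*pi/4)) + 1*(-1)*conj(-I) + 1*(I)*conj(exp(I*pi/4)) + 1*(1)*conj(-1) + 1*(-I)*conj(exp(-I*pi/4)) + 1*(-1)*conj(I) + 1*(I)*conj(exp(-3*I*pi/4))]
      = (1/8)[(1) + (-exp(-I*pi/4)) + (-I) + (exp(I*pi/4)) + (-1) + (-exp(3*I*pi/4)) + (I) + (exp(-3*I*pi/4))] = 0/8 = 0
  <chi_7*chi_7, chi_4> = (1/8)[1*(1)*conj(1) + 1*(-I)*conj(-1) + 1*(-1)*conj(1) + 1*(I)*conj(-1) + 1*(1)*conj(1) + 1*(-I)*conj(-1) + 1*(-1)*conj(1) + 1*(I)*conj(-1)]
      = (1/8)[(1) + (I) + (-1) + (-I) + (1) + (I) + (-1) + (-I)] = 0/8 = 0
  <chi_7*chi_7, chi_5> = (1/8)[1*(1)*conj(1) + 1*(-I)*conj(exp(-3*I*pi/4)) + 1*(-1)*conj(I) + 1*(I)*conj(exp(-I*pi/4)) + 1*(1)*conj(-1) + 1*(-I)*conj(exp(I*pi/4)) + 1*(-1)*conj(-I) + 1*(I)*conj(exp(3*I*pi/4))]
      = (1/8)[(1) + (-exp(-3*I*pi/4)) + (I) + (exp(3*I*pi/4)) + (-1) + (-exp(I*pi/4)) + (-I) + (exp(-I*pi/4))] = 0/8 = 0
  <chi_7*chi_7, chi_6> = (1/8)[1*(1)*conj(1) + 1*(-I)*conj(-I) + 1*(-1)*conj(-1) + 1*(I)*conj(I) + 1*(1)*conj(1) + 1*(-I)*conj(-I) + 1*(-1)*conj(-1) + 1*(I)*conj(I)]
      = (1/8)[(1) + (1) + (1) + (1) + (1) + (1) + (1) + (1)] = 8/8 = 1
  <chi_7*chi_7, chi_7> = (1/8)[1*(1)*conj(1) + 1*(-I)*conj(exp(-I*pi/4)) + 1*(-1)*conj(-I) + 1*(I)*conj(exp(-3*I*pi/4)) + 1*(1)*conj(-1) + 1*(-I)*conj(exp(3*I*pi/4)) + 1*(-1)*conj(I) + 1*(I)*conj(exp(I*pi/4))]
      = (1/8)[(1) + (-exp(3*I*pi/4)) + (-I) + (exp(-3*I*pi/4)) + (-1) + (-exp(-I*pi/4)) + (I) + (exp(I*pi/4))] = 0/8 = 0
(Exp terms are combined using exp(i*s)*conj(exp(i*t)) = exp(i*(s-t)), and sums of them are collapsed using the identity that for every m > 1 the m distinct m-th roots of unity sum to 0, e.g. 1 + exp(2*I*pi/3) + exp(-2*I*pi/3) = 0.)
Hence the multiplicities are chi_6: 1. Dimension check: dim(chi_7)*dim(chi_7) = 1*1 = 1 and sum (mult * dim) = 1*1 = 1.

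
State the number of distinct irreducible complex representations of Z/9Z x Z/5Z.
45

Why: The number of irreducible complex representations of a finite group equals its number of conjugacy classes. Z/9Z x Z/5Z is abelian of order 45, so every element is its own conjugacy class: 45 classes, so Z/9Z x Z/5Z (order 45) has exactly 45 irreducible complex representations.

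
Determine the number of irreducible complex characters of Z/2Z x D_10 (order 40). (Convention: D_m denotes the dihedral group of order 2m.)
16

Argument: The number of irreducible complex representations of a finite group equals its number of conjugacy classes. For a direct product, #classes(G x H) = #classes(G) * #classes(H). Z/2Z has 2 classes (abelian), D_10 has 8 classes, so 2 * 8 = 16, so Z/2Z x D_10 (order 40) has exactly 16 irreducible complex representations.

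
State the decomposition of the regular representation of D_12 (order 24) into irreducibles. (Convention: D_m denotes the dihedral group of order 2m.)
Each irreducible V_i of dimension d_i appears with multiplicity d_i, i.e. rho_reg = (direct sum over all irreducibles V_i) d_i V_i. The irreducible dimensions for D_12 are 1, 1, 1, 1, 2, 2, 2, 2, 2: 4 irreducibles of dimension 1, each with multiplicity 1; 5 irreducibles of dimension 2, each with multiplicity 2. Total dimension 4*1*1 + 5*2*2 = 24 = |G|.

General theorem: in the regular representation of a finite group G, each irreducible appears with multiplicity equal to its dimension. Check: dim(rho_reg) = sum d_i^2 = 1 + 1 + 1 + 1 + 4 + 4 + 4 + 4 + 4 = 24 = |G|.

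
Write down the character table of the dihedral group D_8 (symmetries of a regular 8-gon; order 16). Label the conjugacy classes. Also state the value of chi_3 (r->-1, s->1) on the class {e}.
Conjugacy classes: {e} of size 1, {r^4} of size 1, {r^1, r^7} of size 2, {r^2, r^6} of size 2, {r^3, r^5} of size 2, {s, sr^2, ...} of size 4, {sr, sr^3, ...} of size 4.
Character table:
  irrep \ class              {e} (size 1)  {r^4} (size 1)  {r^1, r^7} (size 2)  {r^2, r^6} (size 2)  {r^3, r^5} (size 2)  {s, sr^2, ...} (size 4)  {sr, sr^3, ...} (size 4)
  chi_1 (triv)               1             1               1                    1                    1                    1                        1                       
  chi_2 (sign: r->1, s->-1)  1             1               1                    1                    1                    -1                       -1                      
  chi_3 (r->-1, s->1)        1             1               -1                   1                    -1                   1                        -1                      
  chi_4 (r->-1, s->-1)       1             1               -1                   1                    -1                   -1                       1                       
  chi_5 (2d, j=1)            2             -2              sqrt(2)              0                    -sqrt(2)             0                        0                       
  chi_6 (2d, j=2)            2             2               0                    -2                   0                    0                        0                       
  chi_7 (2d, j=3)            2             -2              -sqrt(2)             0                    sqrt(2)              0                        0                       

Spot check: chi_3 (r->-1, s->1) on {e} = 1.

Reasoning: D_8 has order 2*8 = 16 with 7 conjugacy classes, hence 7 irreducibles. Sum of squared dims 1 + 1 + 1 + 1 + 4 + 4 + 4 = 16 = |G|. Linear characters come from the abelianisation; the 2-dimensional irreps have character r^k -> 2*cos(2*pi*j*k/8), reflections -> 0.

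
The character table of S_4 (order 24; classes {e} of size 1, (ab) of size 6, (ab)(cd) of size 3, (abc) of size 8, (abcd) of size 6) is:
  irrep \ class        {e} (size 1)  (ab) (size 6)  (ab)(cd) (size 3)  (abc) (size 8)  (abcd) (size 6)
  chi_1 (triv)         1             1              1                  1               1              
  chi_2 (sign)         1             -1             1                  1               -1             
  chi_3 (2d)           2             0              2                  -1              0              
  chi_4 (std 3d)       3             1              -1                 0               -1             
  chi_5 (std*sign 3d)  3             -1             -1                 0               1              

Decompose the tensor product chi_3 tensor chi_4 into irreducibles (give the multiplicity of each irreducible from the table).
chi_3 tensor chi_4 = chi_4 + chi_5 (all other irreducibles have multiplicity 0).

Why: The character of a tensor product is the pointwise product (chi_3 * chi_4)(C) = chi_3(C) * chi_4(C):
  {e}: (2)*(3), (ab): (0)*(1), (ab)(cd): (2)*(-1), (abc): (-1)*(0), (abcd): (0)*(-1)
so (chi_3 * chi_4) takes values
  {e} -> 6, (ab) -> 0, (ab)(cd) -> -2, (abc) -> 0, (abcd) -> 0.
Now take the inner product of this character with each irreducible chi from the table, <chi_3*chi_4, chi> = (1/24) sum_C |C| (chi_3*chi_4)(C) conj(chi(C)):
  <chi_3*chi_4, chi_1> = (1/24)[1*(6)*conj(1) + 6*(0)*conj(1) + 3*(-2)*conj(1) + 8*(0)*conj(1) + 6*(0)*conj(1)]
      = (1/24)[(6) + (0) + (-6) + (0) + (0)] = 0/24 = 0
  <chi_3*chi_4, chi_2> = (1/24)[1*(6)*conj(1) + 6*(0)*conj(-1) + 3*(-2)*conj(1) + 8*(0)*conj(1) + 6*(0)*conj(-1)]
      = (1/24)[(6) + (0) + (-6) + (0) + (0)] = 0/24 = 0
  <chi_3*chi_4, chi_3> = (1/24)[1*(6)*conj(2) + 6*(0)*conj(0) + 3*(-2)*conj(2) + 8*(0)*conj(-1) + 6*(0)*conj(0)]
      = (1/24)[(12) + (0) + (-12) + (0) + (0)] = 0/24 = 0
  <chi_3*chi_4, chi_4> = (1/24)[1*(6)*conj(3) + 6*(0)*conj(1) + 3*(-2)*conj(-1) + 8*(0)*conj(0) + 6*(0)*conj(-1)]
      = (1/24)[(18) + (0) + (6) + (0) + (0)] = 24/24 = 1
  <chi_3*chi_4, chi_5> = (1/24)[1*(6)*conj(3) + 6*(0)*conj(-1) + 3*(-2)*conj(-1) + 8*(0)*conj(0) + 6*(0)*conj(1)]
      = (1/24)[(18) + (0) + (6) + (0) + (0)] = 24/24 = 1
Hence the multiplicities are chi_4: 1, chi_5: 1. Dimension check: dim(chi_3)*dim(chi_4) = 2*3 = 6 and sum (mult * dim) = 1*3 + 1*3 = 6.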